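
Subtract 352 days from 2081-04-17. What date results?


Start: 2081-04-17, subtract 352 days
Back 17 days from April 17 reaches March 31, 2081 -> 335 left
March 2081 has 31 days -> back to February 28, 2081 -> 304 left
February 2081 has 28 days -> back to January 31, 2081 -> 276 left
January 2081 has 31 days -> back to December 31, 2080 -> 245 left
December 2080 has 31 days -> back to November 30, 2080 -> 214 left
November 2080 has 30 days -> back to October 31, 2080 -> 184 left
October 2080 has 31 days -> back to September 30, 2080 -> 153 left
September 2080 has 30 days -> back to August 31, 2080 -> 123 left
August 2080 has 31 days -> back to July 31, 2080 -> 92 left
July 2080 has 31 days -> back to June 30, 2080 -> 61 left
June 2080 has 30 days -> back to May 31, 2080 -> 31 left
May 2080 has 31 days -> back to April 30, 2080 -> 0 left
April 2080: 30 - 0 = 30 -> lands on April 30

Result: 2080-04-30


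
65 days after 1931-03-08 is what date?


Start: 1931-03-08, add 65 days
March 1931 has 31 days: 31 - 8 = 23 days to March 31 -> 42 left
April 1931 has 30 days -> 12 left
May 1931: 12 <= 31 -> lands on May 12

Result: 1931-05-12


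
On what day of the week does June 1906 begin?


Target: June 1, 1906
Anchor: Jan 1, 1906. With p = 1906 - 1 = 1905: (p + p//4 - p//100 + p//400) mod 7 = (1905 + 476 - 19 + 4) mod 7 = 2366 mod 7 = 0 -> Monday (Mon=0 ... Sun=6)
Days before June (Jan-May): 151 days
Weekday index = (0 + 151) mod 7 = 4

Friday


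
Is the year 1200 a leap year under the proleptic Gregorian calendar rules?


Gregorian leap year rule: divisible by 4, but not by 100, unless also by 400.
1200 is divisible by 400 -> leap year

Yes


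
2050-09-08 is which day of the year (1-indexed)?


Date: September 8, 2050
Days in months 1 through 8: 243
Plus 8 days in September

Day of year: 251


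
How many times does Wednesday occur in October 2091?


October 2091 has 31 days
Anchor: Jan 1, 2091. With p = 2091 - 1 = 2090: (p + p//4 - p//100 + p//400) mod 7 = (2090 + 522 - 20 + 5) mod 7 = 2597 mod 7 = 0 -> Monday (Mon=0 ... Sun=6)
Days before October (Jan-Sep): 273; October 1 index = (0 + 273) mod 7 = 0 -> Monday
First Wednesday is October 3
Wednesdays: 3, 10, 17, 24, 31

5 Wednesdays


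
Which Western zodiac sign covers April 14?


Date: April 14
Conventional tropical zodiac dates: Aries from March 21 onward; Taurus starts April 20
April 14 falls within the Aries range

Aries


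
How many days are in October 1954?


October 1954

31 days


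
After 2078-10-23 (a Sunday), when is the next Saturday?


Current: Sunday
Target: Saturday
Days ahead: 6

Next Saturday: 2078-10-29


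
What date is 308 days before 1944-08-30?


Start: 1944-08-30, subtract 308 days
Back 30 days from August 30 reaches July 31, 1944 -> 278 left
July 1944 has 31 days -> back to June 30, 1944 -> 247 left
June 1944 has 30 days -> back to May 31, 1944 -> 217 left
May 1944 has 31 days -> back to April 30, 1944 -> 186 left
April 1944 has 30 days -> back to March 31, 1944 -> 156 left
March 1944 has 31 days -> back to February 29, 1944 -> 125 left
February 1944 has 29 days -> back to January 31, 1944 -> 96 left
January 1944 has 31 days -> back to December 31, 1943 -> 65 left
December 1943 has 31 days -> back to November 30, 1943 -> 34 left
November 1943 has 30 days -> back to October 31, 1943 -> 4 left
October 1943: 31 - 4 = 27 -> lands on October 27

Result: 1943-10-27


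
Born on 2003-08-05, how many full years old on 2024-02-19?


Birth: 2003-08-05
Reference: 2024-02-19
Year difference: 2024 - 2003 = 21
Birthday not yet reached in 2024, subtract 1

20 years old


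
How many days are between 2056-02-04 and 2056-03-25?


From 2056-02-04 to 2056-03-25
2056-02-04: days before February = 31; day of year = 31 + 4 = 35
2056-03-25: days before March = 31 + 29 = 60 (2056 is a leap year); day of year = 60 + 25 = 85
Same year: 85 - 35 = 50

50 days


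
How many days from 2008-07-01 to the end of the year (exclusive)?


Day of year: 183 of 366
Remaining = 366 - 183

183 days


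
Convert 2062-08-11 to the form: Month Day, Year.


ISO 2062-08-11 parses as year=2062, month=08, day=11
Month 8 -> August

August 11, 2062


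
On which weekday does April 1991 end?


April 1991 has 30 days
Anchor: Jan 1, 1991. With p = 1991 - 1 = 1990: (p + p//4 - p//100 + p//400) mod 7 = (1990 + 497 - 19 + 4) mod 7 = 2472 mod 7 = 1 -> Tuesday (Mon=0 ... Sun=6)
Days before April (Jan-Mar): 90; April 1 index = (1 + 90) mod 7 = 0 -> Monday
Last day offset: 30 - 1 = 29 days
Weekday index = (0 + 29) mod 7 = 1

Tuesday, April 30


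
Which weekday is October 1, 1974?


Target: October 1, 1974
Anchor: Jan 1, 1974. With p = 1974 - 1 = 1973: (p + p//4 - p//100 + p//400) mod 7 = (1973 + 493 - 19 + 4) mod 7 = 2451 mod 7 = 1 -> Tuesday (Mon=0 ... Sun=6)
Days before October (Jan-Sep): 273 days
Weekday index = (1 + 273) mod 7 = 1

Tuesday


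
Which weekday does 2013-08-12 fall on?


Date: August 12, 2013
Anchor: Jan 1, 2013. With p = 2013 - 1 = 2012: (p + p//4 - p//100 + p//400) mod 7 = (2012 + 503 - 20 + 5) mod 7 = 2500 mod 7 = 1 -> Tuesday (Mon=0 ... Sun=6)
Days before August (Jan-Jul): 212; offset = 212 + 12 - 1 = 223
Weekday index = (1 + 223) mod 7 = 0

Day of the week: Monday


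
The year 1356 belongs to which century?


Century = (year - 1) // 100 + 1
= (1356 - 1) // 100 + 1
= 1355 // 100 + 1
= 13 + 1

14th century


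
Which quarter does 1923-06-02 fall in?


Month: June (month 6)
Q1: Jan-Mar, Q2: Apr-Jun, Q3: Jul-Sep, Q4: Oct-Dec

Q2


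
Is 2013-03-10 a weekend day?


Anchor: Jan 1, 2013. With p = 2013 - 1 = 2012: (p + p//4 - p//100 + p//400) mod 7 = (2012 + 503 - 20 + 5) mod 7 = 2500 mod 7 = 1 -> Tuesday (Mon=0 ... Sun=6)
Day of year: 69; offset = 68
Weekday index = (1 + 68) mod 7 = 6 -> Sunday
Weekend days: Saturday, Sunday

Yes


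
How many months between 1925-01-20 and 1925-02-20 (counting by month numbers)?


From January 1925 to February 1925
0 years * 12 = 0 months, plus 1 month = 1

1 month


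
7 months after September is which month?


September is month 9
9 + 7 = 16; wrap: 16 - 12 = 4

April


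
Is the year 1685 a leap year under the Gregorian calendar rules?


Gregorian leap year rule: divisible by 4, but not by 100, unless also by 400.
1685 is not divisible by 4 -> not a leap year

No


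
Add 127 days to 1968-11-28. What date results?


Start: 1968-11-28, add 127 days
November 1968 has 30 days: 30 - 28 = 2 days to November 30 -> 125 left
December 1968 has 31 days -> 94 left
January 1969 has 31 days -> 63 left
February 1969 has 28 days -> 35 left
March 1969 has 31 days -> 4 left
April 1969: 4 <= 30 -> lands on April 4

Result: 1969-04-04


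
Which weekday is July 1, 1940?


Target: July 1, 1940
Anchor: Jan 1, 1940. With p = 1940 - 1 = 1939: (p + p//4 - p//100 + p//400) mod 7 = (1939 + 484 - 19 + 4) mod 7 = 2408 mod 7 = 0 -> Monday (Mon=0 ... Sun=6)
Days before July (Jan-Jun): 182 days
Weekday index = (0 + 182) mod 7 = 0

Monday


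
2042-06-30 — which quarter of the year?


Month: June (month 6)
Q1: Jan-Mar, Q2: Apr-Jun, Q3: Jul-Sep, Q4: Oct-Dec

Q2


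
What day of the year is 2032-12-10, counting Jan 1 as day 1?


Date: December 10, 2032
Days in months 1 through 11: 335
Plus 10 days in December

Day of year: 345


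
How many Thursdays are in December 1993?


December 1993 has 31 days
Anchor: Jan 1, 1993. With p = 1993 - 1 = 1992: (p + p//4 - p//100 + p//400) mod 7 = (1992 + 498 - 19 + 4) mod 7 = 2475 mod 7 = 4 -> Friday (Mon=0 ... Sun=6)
Days before December (Jan-Nov): 334; December 1 index = (4 + 334) mod 7 = 2 -> Wednesday
First Thursday is December 2
Thursdays: 2, 9, 16, 23, 30

5 Thursdays


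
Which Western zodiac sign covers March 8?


Date: March 8
Conventional tropical zodiac dates: Pisces from February 19 onward; Aries starts March 21
March 8 falls within the Pisces range

Pisces


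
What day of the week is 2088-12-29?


Date: December 29, 2088
Anchor: Jan 1, 2088. With p = 2088 - 1 = 2087: (p + p//4 - p//100 + p//400) mod 7 = (2087 + 521 - 20 + 5) mod 7 = 2593 mod 7 = 3 -> Thursday (Mon=0 ... Sun=6)
Days before December (Jan-Nov): 335; offset = 335 + 29 - 1 = 363
Weekday index = (3 + 363) mod 7 = 2

Day of the week: Wednesday


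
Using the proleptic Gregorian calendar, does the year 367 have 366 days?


Gregorian leap year rule: divisible by 4, but not by 100, unless also by 400.
367 is not divisible by 4 -> not a leap year

No


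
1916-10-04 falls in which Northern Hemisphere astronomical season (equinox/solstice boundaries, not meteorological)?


Date: October 4
Astronomical Autumn (approx.; exact equinox/solstice day varies by year): September 22 to December 20
October 4 falls within the Autumn window

Autumn


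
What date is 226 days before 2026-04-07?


Start: 2026-04-07, subtract 226 days
Back 7 days from April 7 reaches March 31, 2026 -> 219 left
March 2026 has 31 days -> back to February 28, 2026 -> 188 left
February 2026 has 28 days -> back to January 31, 2026 -> 160 left
January 2026 has 31 days -> back to December 31, 2025 -> 129 left
December 2025 has 31 days -> back to November 30, 2025 -> 98 left
November 2025 has 30 days -> back to October 31, 2025 -> 68 left
October 2025 has 31 days -> back to September 30, 2025 -> 37 left
September 2025 has 30 days -> back to August 31, 2025 -> 7 left
August 2025: 31 - 7 = 24 -> lands on August 24

Result: 2025-08-24


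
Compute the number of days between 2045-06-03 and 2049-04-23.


From 2045-06-03 to 2049-04-23
2045-06-03: days before June = 31 + 28 + 31 + 30 + 31 = 151 (2045 is not a leap year); day of year = 151 + 3 = 154
2049-04-23: days before April = 31 + 28 + 31 = 90 (2049 is not a leap year); day of year = 90 + 23 = 113
Rest of 2045: 365 - 154 = 211
Full years 2046 (365), 2047 (365), 2048 (366): 1096
Total = 211 + 1096 + 113 = 1420

1420 days


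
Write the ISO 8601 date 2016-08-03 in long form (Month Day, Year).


ISO 2016-08-03 parses as year=2016, month=08, day=03
Month 8 -> August

August 3, 2016


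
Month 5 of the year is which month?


Month 5 of 12

May


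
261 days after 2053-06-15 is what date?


Start: 2053-06-15, add 261 days
June 2053 has 30 days: 30 - 15 = 15 days to June 30 -> 246 left
July 2053 has 31 days -> 215 left
August 2053 has 31 days -> 184 left
September 2053 has 30 days -> 154 left
October 2053 has 31 days -> 123 left
November 2053 has 30 days -> 93 left
December 2053 has 31 days -> 62 left
January 2054 has 31 days -> 31 left
February 2054 has 28 days -> 3 left
March 2054: 3 <= 31 -> lands on March 3

Result: 2054-03-03


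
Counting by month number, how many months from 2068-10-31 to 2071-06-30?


From October 2068 to June 2071
3 years * 12 = 36 months, minus 4 months = 32

32 months


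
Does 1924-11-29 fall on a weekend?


Anchor: Jan 1, 1924. With p = 1924 - 1 = 1923: (p + p//4 - p//100 + p//400) mod 7 = (1923 + 480 - 19 + 4) mod 7 = 2388 mod 7 = 1 -> Tuesday (Mon=0 ... Sun=6)
Day of year: 334; offset = 333
Weekday index = (1 + 333) mod 7 = 5 -> Saturday
Weekend days: Saturday, Sunday

Yes


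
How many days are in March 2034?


March 2034

31 days


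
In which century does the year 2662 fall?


Century = (year - 1) // 100 + 1
= (2662 - 1) // 100 + 1
= 2661 // 100 + 1
= 26 + 1

27th century


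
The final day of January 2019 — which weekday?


January 2019 has 31 days
Anchor: Jan 1, 2019. With p = 2019 - 1 = 2018: (p + p//4 - p//100 + p//400) mod 7 = (2018 + 504 - 20 + 5) mod 7 = 2507 mod 7 = 1 -> Tuesday (Mon=0 ... Sun=6)
January 1 is the anchor itself -> Tuesday
Last day offset: 31 - 1 = 30 days
Weekday index = (1 + 30) mod 7 = 3

Thursday, January 31


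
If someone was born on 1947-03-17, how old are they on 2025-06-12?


Birth: 1947-03-17
Reference: 2025-06-12
Year difference: 2025 - 1947 = 78

78 years old


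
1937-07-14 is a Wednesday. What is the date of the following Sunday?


Current: Wednesday
Target: Sunday
Days ahead: 4

Next Sunday: 1937-07-18


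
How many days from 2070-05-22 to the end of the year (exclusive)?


Day of year: 142 of 365
Remaining = 365 - 142

223 days


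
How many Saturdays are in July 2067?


July 2067 has 31 days
Anchor: Jan 1, 2067. With p = 2067 - 1 = 2066: (p + p//4 - p//100 + p//400) mod 7 = (2066 + 516 - 20 + 5) mod 7 = 2567 mod 7 = 5 -> Saturday (Mon=0 ... Sun=6)
Days before July (Jan-Jun): 181; July 1 index = (5 + 181) mod 7 = 4 -> Friday
First Saturday is July 2
Saturdays: 2, 9, 16, 23, 30

5 Saturdays


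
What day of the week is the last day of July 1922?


July 1922 has 31 days
Anchor: Jan 1, 1922. With p = 1922 - 1 = 1921: (p + p//4 - p//100 + p//400) mod 7 = (1921 + 480 - 19 + 4) mod 7 = 2386 mod 7 = 6 -> Sunday (Mon=0 ... Sun=6)
Days before July (Jan-Jun): 181; July 1 index = (6 + 181) mod 7 = 5 -> Saturday
Last day offset: 31 - 1 = 30 days
Weekday index = (5 + 30) mod 7 = 0

Monday, July 31


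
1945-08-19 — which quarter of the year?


Month: August (month 8)
Q1: Jan-Mar, Q2: Apr-Jun, Q3: Jul-Sep, Q4: Oct-Dec

Q3


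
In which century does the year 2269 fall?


Century = (year - 1) // 100 + 1
= (2269 - 1) // 100 + 1
= 2268 // 100 + 1
= 22 + 1

23rd century


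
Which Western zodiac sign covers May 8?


Date: May 8
Conventional tropical zodiac dates: Taurus from April 20 onward; Gemini starts May 21
May 8 falls within the Taurus range

Taurus


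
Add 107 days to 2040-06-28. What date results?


Start: 2040-06-28, add 107 days
June 2040 has 30 days: 30 - 28 = 2 days to June 30 -> 105 left
July 2040 has 31 days -> 74 left
August 2040 has 31 days -> 43 left
September 2040 has 30 days -> 13 left
October 2040: 13 <= 31 -> lands on October 13

Result: 2040-10-13


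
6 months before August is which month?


August is month 8
8 - 6 = 2

February


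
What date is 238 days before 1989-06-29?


Start: 1989-06-29, subtract 238 days
Back 29 days from June 29 reaches May 31, 1989 -> 209 left
May 1989 has 31 days -> back to April 30, 1989 -> 178 left
April 1989 has 30 days -> back to March 31, 1989 -> 148 left
March 1989 has 31 days -> back to February 28, 1989 -> 117 left
February 1989 has 28 days -> back to January 31, 1989 -> 89 left
January 1989 has 31 days -> back to December 31, 1988 -> 58 left
December 1988 has 31 days -> back to November 30, 1988 -> 27 left
November 1988: 30 - 27 = 3 -> lands on November 3

Result: 1988-11-03


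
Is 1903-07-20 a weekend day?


Anchor: Jan 1, 1903. With p = 1903 - 1 = 1902: (p + p//4 - p//100 + p//400) mod 7 = (1902 + 475 - 19 + 4) mod 7 = 2362 mod 7 = 3 -> Thursday (Mon=0 ... Sun=6)
Day of year: 201; offset = 200
Weekday index = (3 + 200) mod 7 = 0 -> Monday
Weekend days: Saturday, Sunday

No


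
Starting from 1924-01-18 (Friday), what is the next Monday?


Current: Friday
Target: Monday
Days ahead: 3

Next Monday: 1924-01-21


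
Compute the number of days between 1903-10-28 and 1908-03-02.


From 1903-10-28 to 1908-03-02
1903-10-28: days before October = 31 + 28 + 31 + 30 + 31 + 30 + 31 + 31 + 30 = 273 (1903 is not a leap year); day of year = 273 + 28 = 301
1908-03-02: days before March = 31 + 29 = 60 (1908 is a leap year); day of year = 60 + 2 = 62
Rest of 1903: 365 - 301 = 64
Full years 1904 (366), 1905 (365), 1906 (365), 1907 (365): 1461
Total = 64 + 1461 + 62 = 1587

1587 days


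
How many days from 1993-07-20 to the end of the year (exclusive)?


Day of year: 201 of 365
Remaining = 365 - 201

164 days


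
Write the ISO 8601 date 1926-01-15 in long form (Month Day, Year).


ISO 1926-01-15 parses as year=1926, month=01, day=15
Month 1 -> January

January 15, 1926


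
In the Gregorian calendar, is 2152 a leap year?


Gregorian leap year rule: divisible by 4, but not by 100, unless also by 400.
2152 is divisible by 4 but not 100 -> leap year

Yes


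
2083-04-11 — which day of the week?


Date: April 11, 2083
Anchor: Jan 1, 2083. With p = 2083 - 1 = 2082: (p + p//4 - p//100 + p//400) mod 7 = (2082 + 520 - 20 + 5) mod 7 = 2587 mod 7 = 4 -> Friday (Mon=0 ... Sun=6)
Days before April (Jan-Mar): 90; offset = 90 + 11 - 1 = 100
Weekday index = (4 + 100) mod 7 = 6

Day of the week: Sunday


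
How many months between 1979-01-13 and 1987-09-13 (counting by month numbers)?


From January 1979 to September 1987
8 years * 12 = 96 months, plus 8 months = 104

104 months


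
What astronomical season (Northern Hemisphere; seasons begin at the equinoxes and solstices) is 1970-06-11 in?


Date: June 11
Astronomical Spring (approx.; exact equinox/solstice day varies by year): March 20 to June 20
June 11 falls within the Spring window

Spring


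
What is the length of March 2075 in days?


March 2075

31 days


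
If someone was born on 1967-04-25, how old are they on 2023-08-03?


Birth: 1967-04-25
Reference: 2023-08-03
Year difference: 2023 - 1967 = 56

56 years old


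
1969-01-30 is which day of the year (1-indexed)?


Date: January 30, 1969
No months before January
Plus 30 days in January

Day of year: 30


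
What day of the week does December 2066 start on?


Target: December 1, 2066
Anchor: Jan 1, 2066. With p = 2066 - 1 = 2065: (p + p//4 - p//100 + p//400) mod 7 = (2065 + 516 - 20 + 5) mod 7 = 2566 mod 7 = 4 -> Friday (Mon=0 ... Sun=6)
Days before December (Jan-Nov): 334 days
Weekday index = (4 + 334) mod 7 = 2

Wednesday


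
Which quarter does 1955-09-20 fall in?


Month: September (month 9)
Q1: Jan-Mar, Q2: Apr-Jun, Q3: Jul-Sep, Q4: Oct-Dec

Q3


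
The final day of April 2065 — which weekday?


April 2065 has 30 days
Anchor: Jan 1, 2065. With p = 2065 - 1 = 2064: (p + p//4 - p//100 + p//400) mod 7 = (2064 + 516 - 20 + 5) mod 7 = 2565 mod 7 = 3 -> Thursday (Mon=0 ... Sun=6)
Days before April (Jan-Mar): 90; April 1 index = (3 + 90) mod 7 = 2 -> Wednesday
Last day offset: 30 - 1 = 29 days
Weekday index = (2 + 29) mod 7 = 3

Thursday, April 30


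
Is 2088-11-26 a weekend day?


Anchor: Jan 1, 2088. With p = 2088 - 1 = 2087: (p + p//4 - p//100 + p//400) mod 7 = (2087 + 521 - 20 + 5) mod 7 = 2593 mod 7 = 3 -> Thursday (Mon=0 ... Sun=6)
Day of year: 331; offset = 330
Weekday index = (3 + 330) mod 7 = 4 -> Friday
Weekend days: Saturday, Sunday

No


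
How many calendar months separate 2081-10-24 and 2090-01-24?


From October 2081 to January 2090
9 years * 12 = 108 months, minus 9 months = 99

99 months


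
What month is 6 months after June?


June is month 6
6 + 6 = 12

December


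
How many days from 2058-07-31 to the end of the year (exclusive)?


Day of year: 212 of 365
Remaining = 365 - 212

153 days


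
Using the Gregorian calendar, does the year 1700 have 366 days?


Gregorian leap year rule: divisible by 4, but not by 100, unless also by 400.
1700 is divisible by 100 but not 400 -> not a leap year

No


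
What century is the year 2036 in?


Century = (year - 1) // 100 + 1
= (2036 - 1) // 100 + 1
= 2035 // 100 + 1
= 20 + 1

21st century


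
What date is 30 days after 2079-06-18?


Start: 2079-06-18, add 30 days
June 2079 has 30 days: 30 - 18 = 12 days to June 30 -> 18 left
July 2079: 18 <= 31 -> lands on July 18

Result: 2079-07-18


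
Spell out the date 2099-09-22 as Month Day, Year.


ISO 2099-09-22 parses as year=2099, month=09, day=22
Month 9 -> September

September 22, 2099


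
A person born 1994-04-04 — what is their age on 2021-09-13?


Birth: 1994-04-04
Reference: 2021-09-13
Year difference: 2021 - 1994 = 27

27 years old


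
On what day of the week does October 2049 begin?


Target: October 1, 2049
Anchor: Jan 1, 2049. With p = 2049 - 1 = 2048: (p + p//4 - p//100 + p//400) mod 7 = (2048 + 512 - 20 + 5) mod 7 = 2545 mod 7 = 4 -> Friday (Mon=0 ... Sun=6)
Days before October (Jan-Sep): 273 days
Weekday index = (4 + 273) mod 7 = 4

Friday


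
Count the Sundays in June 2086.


June 2086 has 30 days
Anchor: Jan 1, 2086. With p = 2086 - 1 = 2085: (p + p//4 - p//100 + p//400) mod 7 = (2085 + 521 - 20 + 5) mod 7 = 2591 mod 7 = 1 -> Tuesday (Mon=0 ... Sun=6)
Days before June (Jan-May): 151; June 1 index = (1 + 151) mod 7 = 5 -> Saturday
First Sunday is June 2
Sundays: 2, 9, 16, 23, 30

5 Sundays


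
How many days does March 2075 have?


March 2075

31 days


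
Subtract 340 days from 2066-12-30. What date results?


Start: 2066-12-30, subtract 340 days
Back 30 days from December 30 reaches November 30, 2066 -> 310 left
November 2066 has 30 days -> back to October 31, 2066 -> 280 left
October 2066 has 31 days -> back to September 30, 2066 -> 249 left
September 2066 has 30 days -> back to August 31, 2066 -> 219 left
August 2066 has 31 days -> back to July 31, 2066 -> 188 left
July 2066 has 31 days -> back to June 30, 2066 -> 157 left
June 2066 has 30 days -> back to May 31, 2066 -> 127 left
May 2066 has 31 days -> back to April 30, 2066 -> 96 left
April 2066 has 30 days -> back to March 31, 2066 -> 66 left
March 2066 has 31 days -> back to February 28, 2066 -> 35 left
February 2066 has 28 days -> back to January 31, 2066 -> 7 left
January 2066: 31 - 7 = 24 -> lands on January 24

Result: 2066-01-24


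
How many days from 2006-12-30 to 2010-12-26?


From 2006-12-30 to 2010-12-26
2006-12-30: days before December = 31 + 28 + 31 + 30 + 31 + 30 + 31 + 31 + 30 + 31 + 30 = 334 (2006 is not a leap year); day of year = 334 + 30 = 364
2010-12-26: days before December = 31 + 28 + 31 + 30 + 31 + 30 + 31 + 31 + 30 + 31 + 30 = 334 (2010 is not a leap year); day of year = 334 + 26 = 360
Rest of 2006: 365 - 364 = 1
Full years 2007 (365), 2008 (366), 2009 (365): 1096
Total = 1 + 1096 + 360 = 1457

1457 days


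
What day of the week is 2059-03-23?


Date: March 23, 2059
Anchor: Jan 1, 2059. With p = 2059 - 1 = 2058: (p + p//4 - p//100 + p//400) mod 7 = (2058 + 514 - 20 + 5) mod 7 = 2557 mod 7 = 2 -> Wednesday (Mon=0 ... Sun=6)
Days before March (Jan-Feb): 59; offset = 59 + 23 - 1 = 81
Weekday index = (2 + 81) mod 7 = 6

Day of the week: Sunday


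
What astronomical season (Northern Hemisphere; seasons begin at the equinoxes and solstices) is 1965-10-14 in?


Date: October 14
Astronomical Autumn (approx.; exact equinox/solstice day varies by year): September 22 to December 20
October 14 falls within the Autumn window

Autumn


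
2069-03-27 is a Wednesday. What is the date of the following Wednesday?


Current: Wednesday
Target: Wednesday
Days ahead: 7

Next Wednesday: 2069-04-03


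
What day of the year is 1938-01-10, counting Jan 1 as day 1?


Date: January 10, 1938
No months before January
Plus 10 days in January

Day of year: 10


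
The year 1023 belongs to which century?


Century = (year - 1) // 100 + 1
= (1023 - 1) // 100 + 1
= 1022 // 100 + 1
= 10 + 1

11th century


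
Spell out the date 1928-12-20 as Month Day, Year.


ISO 1928-12-20 parses as year=1928, month=12, day=20
Month 12 -> December

December 20, 1928


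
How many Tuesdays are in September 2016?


September 2016 has 30 days
Anchor: Jan 1, 2016. With p = 2016 - 1 = 2015: (p + p//4 - p//100 + p//400) mod 7 = (2015 + 503 - 20 + 5) mod 7 = 2503 mod 7 = 4 -> Friday (Mon=0 ... Sun=6)
Days before September (Jan-Aug): 244; September 1 index = (4 + 244) mod 7 = 3 -> Thursday
First Tuesday is September 6
Tuesdays: 6, 13, 20, 27

4 Tuesdays


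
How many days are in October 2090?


October 2090

31 days


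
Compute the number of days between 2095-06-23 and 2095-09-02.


From 2095-06-23 to 2095-09-02
2095-06-23: days before June = 31 + 28 + 31 + 30 + 31 = 151 (2095 is not a leap year); day of year = 151 + 23 = 174
2095-09-02: days before September = 31 + 28 + 31 + 30 + 31 + 30 + 31 + 31 = 243 (2095 is not a leap year); day of year = 243 + 2 = 245
Same year: 245 - 174 = 71

71 days


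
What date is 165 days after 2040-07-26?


Start: 2040-07-26, add 165 days
July 2040 has 31 days: 31 - 26 = 5 days to July 31 -> 160 left
August 2040 has 31 days -> 129 left
September 2040 has 30 days -> 99 left
October 2040 has 31 days -> 68 left
November 2040 has 30 days -> 38 left
December 2040 has 31 days -> 7 left
January 2041: 7 <= 31 -> lands on January 7

Result: 2041-01-07


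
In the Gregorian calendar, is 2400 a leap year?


Gregorian leap year rule: divisible by 4, but not by 100, unless also by 400.
2400 is divisible by 400 -> leap year

Yes


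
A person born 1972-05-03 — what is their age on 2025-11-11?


Birth: 1972-05-03
Reference: 2025-11-11
Year difference: 2025 - 1972 = 53

53 years old


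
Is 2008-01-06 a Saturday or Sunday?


Anchor: Jan 1, 2008. With p = 2008 - 1 = 2007: (p + p//4 - p//100 + p//400) mod 7 = (2007 + 501 - 20 + 5) mod 7 = 2493 mod 7 = 1 -> Tuesday (Mon=0 ... Sun=6)
Day of year: 6; offset = 5
Weekday index = (1 + 5) mod 7 = 6 -> Sunday
Weekend days: Saturday, Sunday

Yes


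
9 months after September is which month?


September is month 9
9 + 9 = 18; wrap: 18 - 12 = 6

June


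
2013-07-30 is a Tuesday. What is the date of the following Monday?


Current: Tuesday
Target: Monday
Days ahead: 6

Next Monday: 2013-08-05


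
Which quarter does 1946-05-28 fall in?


Month: May (month 5)
Q1: Jan-Mar, Q2: Apr-Jun, Q3: Jul-Sep, Q4: Oct-Dec

Q2


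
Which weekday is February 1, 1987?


Target: February 1, 1987
Anchor: Jan 1, 1987. With p = 1987 - 1 = 1986: (p + p//4 - p//100 + p//400) mod 7 = (1986 + 496 - 19 + 4) mod 7 = 2467 mod 7 = 3 -> Thursday (Mon=0 ... Sun=6)
Days before February (Jan): 31 days
Weekday index = (3 + 31) mod 7 = 6

Sunday


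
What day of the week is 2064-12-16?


Date: December 16, 2064
Anchor: Jan 1, 2064. With p = 2064 - 1 = 2063: (p + p//4 - p//100 + p//400) mod 7 = (2063 + 515 - 20 + 5) mod 7 = 2563 mod 7 = 1 -> Tuesday (Mon=0 ... Sun=6)
Days before December (Jan-Nov): 335; offset = 335 + 16 - 1 = 350
Weekday index = (1 + 350) mod 7 = 1

Day of the week: Tuesday


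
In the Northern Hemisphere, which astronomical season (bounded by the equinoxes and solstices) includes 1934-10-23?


Date: October 23
Astronomical Autumn (approx.; exact equinox/solstice day varies by year): September 22 to December 20
October 23 falls within the Autumn window

Autumn


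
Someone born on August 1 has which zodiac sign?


Date: August 1
Conventional tropical zodiac dates: Leo from July 23 onward; Virgo starts August 23
August 1 falls within the Leo range

Leo


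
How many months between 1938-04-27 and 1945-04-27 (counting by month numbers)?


From April 1938 to April 1945
7 years * 12 = 84 months = 84

84 months


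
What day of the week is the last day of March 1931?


March 1931 has 31 days
Anchor: Jan 1, 1931. With p = 1931 - 1 = 1930: (p + p//4 - p//100 + p//400) mod 7 = (1930 + 482 - 19 + 4) mod 7 = 2397 mod 7 = 3 -> Thursday (Mon=0 ... Sun=6)
Days before March (Jan-Feb): 59; March 1 index = (3 + 59) mod 7 = 6 -> Sunday
Last day offset: 31 - 1 = 30 days
Weekday index = (6 + 30) mod 7 = 1

Tuesday, March 31


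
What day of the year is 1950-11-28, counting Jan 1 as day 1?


Date: November 28, 1950
Days in months 1 through 10: 304
Plus 28 days in November

Day of year: 332


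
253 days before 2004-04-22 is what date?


Start: 2004-04-22, subtract 253 days
Back 22 days from April 22 reaches March 31, 2004 -> 231 left
March 2004 has 31 days -> back to February 29, 2004 -> 200 left
February 2004 has 29 days -> back to January 31, 2004 -> 171 left
January 2004 has 31 days -> back to December 31, 2003 -> 140 left
December 2003 has 31 days -> back to November 30, 2003 -> 109 left
November 2003 has 30 days -> back to October 31, 2003 -> 79 left
October 2003 has 31 days -> back to September 30, 2003 -> 48 left
September 2003 has 30 days -> back to August 31, 2003 -> 18 left
August 2003: 31 - 18 = 13 -> lands on August 13

Result: 2003-08-13


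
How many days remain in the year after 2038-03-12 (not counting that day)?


Day of year: 71 of 365
Remaining = 365 - 71

294 days


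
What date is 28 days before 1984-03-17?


Start: 1984-03-17, subtract 28 days
Back 17 days from March 17 reaches February 29, 1984 -> 11 left
February 1984: 29 - 11 = 18 -> lands on February 18

Result: 1984-02-18


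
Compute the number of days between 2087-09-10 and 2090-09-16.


From 2087-09-10 to 2090-09-16
2087-09-10: days before September = 31 + 28 + 31 + 30 + 31 + 30 + 31 + 31 = 243 (2087 is not a leap year); day of year = 243 + 10 = 253
2090-09-16: days before September = 31 + 28 + 31 + 30 + 31 + 30 + 31 + 31 = 243 (2090 is not a leap year); day of year = 243 + 16 = 259
Rest of 2087: 365 - 253 = 112
Full years 2088 (366), 2089 (365): 731
Total = 112 + 731 + 259 = 1102

1102 days


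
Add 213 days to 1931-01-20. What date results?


Start: 1931-01-20, add 213 days
January 1931 has 31 days: 31 - 20 = 11 days to January 31 -> 202 left
February 1931 has 28 days -> 174 left
March 1931 has 31 days -> 143 left
April 1931 has 30 days -> 113 left
May 1931 has 31 days -> 82 left
June 1931 has 30 days -> 52 left
July 1931 has 31 days -> 21 left
August 1931: 21 <= 31 -> lands on August 21

Result: 1931-08-21


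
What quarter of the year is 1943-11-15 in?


Month: November (month 11)
Q1: Jan-Mar, Q2: Apr-Jun, Q3: Jul-Sep, Q4: Oct-Dec

Q4


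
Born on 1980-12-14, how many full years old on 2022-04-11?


Birth: 1980-12-14
Reference: 2022-04-11
Year difference: 2022 - 1980 = 42
Birthday not yet reached in 2022, subtract 1

41 years old


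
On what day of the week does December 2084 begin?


Target: December 1, 2084
Anchor: Jan 1, 2084. With p = 2084 - 1 = 2083: (p + p//4 - p//100 + p//400) mod 7 = (2083 + 520 - 20 + 5) mod 7 = 2588 mod 7 = 5 -> Saturday (Mon=0 ... Sun=6)
Days before December (Jan-Nov): 335 days
Weekday index = (5 + 335) mod 7 = 4

Friday


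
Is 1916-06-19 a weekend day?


Anchor: Jan 1, 1916. With p = 1916 - 1 = 1915: (p + p//4 - p//100 + p//400) mod 7 = (1915 + 478 - 19 + 4) mod 7 = 2378 mod 7 = 5 -> Saturday (Mon=0 ... Sun=6)
Day of year: 171; offset = 170
Weekday index = (5 + 170) mod 7 = 0 -> Monday
Weekend days: Saturday, Sunday

No


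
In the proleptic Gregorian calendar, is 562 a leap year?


Gregorian leap year rule: divisible by 4, but not by 100, unless also by 400.
562 is not divisible by 4 -> not a leap year

No


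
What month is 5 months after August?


August is month 8
8 + 5 = 13; wrap: 13 - 12 = 1

January


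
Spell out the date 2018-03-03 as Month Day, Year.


ISO 2018-03-03 parses as year=2018, month=03, day=03
Month 3 -> March

March 3, 2018


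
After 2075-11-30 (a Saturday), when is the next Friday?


Current: Saturday
Target: Friday
Days ahead: 6

Next Friday: 2075-12-06


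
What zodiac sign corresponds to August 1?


Date: August 1
Conventional tropical zodiac dates: Leo from July 23 onward; Virgo starts August 23
August 1 falls within the Leo range

Leo


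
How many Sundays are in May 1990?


May 1990 has 31 days
Anchor: Jan 1, 1990. With p = 1990 - 1 = 1989: (p + p//4 - p//100 + p//400) mod 7 = (1989 + 497 - 19 + 4) mod 7 = 2471 mod 7 = 0 -> Monday (Mon=0 ... Sun=6)
Days before May (Jan-Apr): 120; May 1 index = (0 + 120) mod 7 = 1 -> Tuesday
First Sunday is May 6
Sundays: 6, 13, 20, 27

4 Sundays


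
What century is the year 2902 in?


Century = (year - 1) // 100 + 1
= (2902 - 1) // 100 + 1
= 2901 // 100 + 1
= 29 + 1

30th century


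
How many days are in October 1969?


October 1969

31 days


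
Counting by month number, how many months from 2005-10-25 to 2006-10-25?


From October 2005 to October 2006
1 year * 12 = 12 months = 12

12 months


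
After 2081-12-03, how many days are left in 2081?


Day of year: 337 of 365
Remaining = 365 - 337

28 days


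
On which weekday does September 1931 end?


September 1931 has 30 days
Anchor: Jan 1, 1931. With p = 1931 - 1 = 1930: (p + p//4 - p//100 + p//400) mod 7 = (1930 + 482 - 19 + 4) mod 7 = 2397 mod 7 = 3 -> Thursday (Mon=0 ... Sun=6)
Days before September (Jan-Aug): 243; September 1 index = (3 + 243) mod 7 = 1 -> Tuesday
Last day offset: 30 - 1 = 29 days
Weekday index = (1 + 29) mod 7 = 2

Wednesday, September 30


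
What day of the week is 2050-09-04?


Date: September 4, 2050
Anchor: Jan 1, 2050. With p = 2050 - 1 = 2049: (p + p//4 - p//100 + p//400) mod 7 = (2049 + 512 - 20 + 5) mod 7 = 2546 mod 7 = 5 -> Saturday (Mon=0 ... Sun=6)
Days before September (Jan-Aug): 243; offset = 243 + 4 - 1 = 246
Weekday index = (5 + 246) mod 7 = 6

Day of the week: Sunday


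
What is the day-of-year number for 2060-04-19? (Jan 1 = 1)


Date: April 19, 2060
Days in months 1 through 3: 91
Plus 19 days in April

Day of year: 110


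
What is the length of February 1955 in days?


February 1955 (leap year: no)

28 days


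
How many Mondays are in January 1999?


January 1999 has 31 days
Anchor: Jan 1, 1999. With p = 1999 - 1 = 1998: (p + p//4 - p//100 + p//400) mod 7 = (1998 + 499 - 19 + 4) mod 7 = 2482 mod 7 = 4 -> Friday (Mon=0 ... Sun=6)
January 1 is the anchor itself -> Friday
First Monday is January 4
Mondays: 4, 11, 18, 25

4 Mondays


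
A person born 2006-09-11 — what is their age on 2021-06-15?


Birth: 2006-09-11
Reference: 2021-06-15
Year difference: 2021 - 2006 = 15
Birthday not yet reached in 2021, subtract 1

14 years old


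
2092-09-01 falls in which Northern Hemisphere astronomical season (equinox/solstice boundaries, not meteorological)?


Date: September 1
Astronomical Summer (approx.; exact equinox/solstice day varies by year): June 21 to September 21
September 1 falls within the Summer window

Summer


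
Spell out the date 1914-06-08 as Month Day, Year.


ISO 1914-06-08 parses as year=1914, month=06, day=08
Month 6 -> June

June 8, 1914


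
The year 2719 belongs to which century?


Century = (year - 1) // 100 + 1
= (2719 - 1) // 100 + 1
= 2718 // 100 + 1
= 27 + 1

28th century


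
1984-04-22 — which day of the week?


Date: April 22, 1984
Anchor: Jan 1, 1984. With p = 1984 - 1 = 1983: (p + p//4 - p//100 + p//400) mod 7 = (1983 + 495 - 19 + 4) mod 7 = 2463 mod 7 = 6 -> Sunday (Mon=0 ... Sun=6)
Days before April (Jan-Mar): 91; offset = 91 + 22 - 1 = 112
Weekday index = (6 + 112) mod 7 = 6

Day of the week: Sunday


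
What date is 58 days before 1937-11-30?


Start: 1937-11-30, subtract 58 days
Back 30 days from November 30 reaches October 31, 1937 -> 28 left
October 1937: 31 - 28 = 3 -> lands on October 3

Result: 1937-10-03


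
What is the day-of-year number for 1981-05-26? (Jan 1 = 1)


Date: May 26, 1981
Days in months 1 through 4: 120
Plus 26 days in May

Day of year: 146


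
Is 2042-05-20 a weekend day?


Anchor: Jan 1, 2042. With p = 2042 - 1 = 2041: (p + p//4 - p//100 + p//400) mod 7 = (2041 + 510 - 20 + 5) mod 7 = 2536 mod 7 = 2 -> Wednesday (Mon=0 ... Sun=6)
Day of year: 140; offset = 139
Weekday index = (2 + 139) mod 7 = 1 -> Tuesday
Weekend days: Saturday, Sunday

No


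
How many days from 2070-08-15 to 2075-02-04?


From 2070-08-15 to 2075-02-04
2070-08-15: days before August = 31 + 28 + 31 + 30 + 31 + 30 + 31 = 212 (2070 is not a leap year); day of year = 212 + 15 = 227
2075-02-04: days before February = 31; day of year = 31 + 4 = 35
Rest of 2070: 365 - 227 = 138
Full years 2071 (365), 2072 (366), 2073 (365), 2074 (365): 1461
Total = 138 + 1461 + 35 = 1634

1634 days


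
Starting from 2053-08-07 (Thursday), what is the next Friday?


Current: Thursday
Target: Friday
Days ahead: 1

Next Friday: 2053-08-08


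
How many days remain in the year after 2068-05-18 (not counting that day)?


Day of year: 139 of 366
Remaining = 366 - 139

227 days


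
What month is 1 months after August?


August is month 8
8 + 1 = 9

September


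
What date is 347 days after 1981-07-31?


Start: 1981-07-31, add 347 days
July 31 is the last day of July 1981 -> 347 left
August 1981 has 31 days -> 316 left
September 1981 has 30 days -> 286 left
October 1981 has 31 days -> 255 left
November 1981 has 30 days -> 225 left
December 1981 has 31 days -> 194 left
January 1982 has 31 days -> 163 left
February 1982 has 28 days -> 135 left
March 1982 has 31 days -> 104 left
April 1982 has 30 days -> 74 left
May 1982 has 31 days -> 43 left
June 1982 has 30 days -> 13 left
July 1982: 13 <= 31 -> lands on July 13

Result: 1982-07-13


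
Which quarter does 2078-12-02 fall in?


Month: December (month 12)
Q1: Jan-Mar, Q2: Apr-Jun, Q3: Jul-Sep, Q4: Oct-Dec

Q4


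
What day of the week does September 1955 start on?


Target: September 1, 1955
Anchor: Jan 1, 1955. With p = 1955 - 1 = 1954: (p + p//4 - p//100 + p//400) mod 7 = (1954 + 488 - 19 + 4) mod 7 = 2427 mod 7 = 5 -> Saturday (Mon=0 ... Sun=6)
Days before September (Jan-Aug): 243 days
Weekday index = (5 + 243) mod 7 = 3

Thursday


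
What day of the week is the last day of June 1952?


June 1952 has 30 days
Anchor: Jan 1, 1952. With p = 1952 - 1 = 1951: (p + p//4 - p//100 + p//400) mod 7 = (1951 + 487 - 19 + 4) mod 7 = 2423 mod 7 = 1 -> Tuesday (Mon=0 ... Sun=6)
Days before June (Jan-May): 152; June 1 index = (1 + 152) mod 7 = 6 -> Sunday
Last day offset: 30 - 1 = 29 days
Weekday index = (6 + 29) mod 7 = 0

Monday, June 30


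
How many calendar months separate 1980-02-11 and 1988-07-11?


From February 1980 to July 1988
8 years * 12 = 96 months, plus 5 months = 101

101 months


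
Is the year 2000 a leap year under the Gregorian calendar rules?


Gregorian leap year rule: divisible by 4, but not by 100, unless also by 400.
2000 is divisible by 400 -> leap year

Yes


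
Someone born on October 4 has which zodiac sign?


Date: October 4
Conventional tropical zodiac dates: Libra from September 23 onward; Scorpio starts October 23
October 4 falls within the Libra range

Libra


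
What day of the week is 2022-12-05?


Date: December 5, 2022
Anchor: Jan 1, 2022. With p = 2022 - 1 = 2021: (p + p//4 - p//100 + p//400) mod 7 = (2021 + 505 - 20 + 5) mod 7 = 2511 mod 7 = 5 -> Saturday (Mon=0 ... Sun=6)
Days before December (Jan-Nov): 334; offset = 334 + 5 - 1 = 338
Weekday index = (5 + 338) mod 7 = 0

Day of the week: Monday


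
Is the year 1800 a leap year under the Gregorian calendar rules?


Gregorian leap year rule: divisible by 4, but not by 100, unless also by 400.
1800 is divisible by 100 but not 400 -> not a leap year

No


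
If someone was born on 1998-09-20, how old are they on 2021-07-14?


Birth: 1998-09-20
Reference: 2021-07-14
Year difference: 2021 - 1998 = 23
Birthday not yet reached in 2021, subtract 1

22 years old


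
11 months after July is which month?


July is month 7
7 + 11 = 18; wrap: 18 - 12 = 6

June


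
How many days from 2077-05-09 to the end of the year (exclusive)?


Day of year: 129 of 365
Remaining = 365 - 129

236 days


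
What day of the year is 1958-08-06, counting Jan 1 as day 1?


Date: August 6, 1958
Days in months 1 through 7: 212
Plus 6 days in August

Day of year: 218


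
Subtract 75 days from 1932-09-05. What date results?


Start: 1932-09-05, subtract 75 days
Back 5 days from September 5 reaches August 31, 1932 -> 70 left
August 1932 has 31 days -> back to July 31, 1932 -> 39 left
July 1932 has 31 days -> back to June 30, 1932 -> 8 left
June 1932: 30 - 8 = 22 -> lands on June 22

Result: 1932-06-22


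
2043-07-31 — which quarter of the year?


Month: July (month 7)
Q1: Jan-Mar, Q2: Apr-Jun, Q3: Jul-Sep, Q4: Oct-Dec

Q3


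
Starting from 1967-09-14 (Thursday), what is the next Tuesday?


Current: Thursday
Target: Tuesday
Days ahead: 5

Next Tuesday: 1967-09-19


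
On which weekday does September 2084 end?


September 2084 has 30 days
Anchor: Jan 1, 2084. With p = 2084 - 1 = 2083: (p + p//4 - p//100 + p//400) mod 7 = (2083 + 520 - 20 + 5) mod 7 = 2588 mod 7 = 5 -> Saturday (Mon=0 ... Sun=6)
Days before September (Jan-Aug): 244; September 1 index = (5 + 244) mod 7 = 4 -> Friday
Last day offset: 30 - 1 = 29 days
Weekday index = (4 + 29) mod 7 = 5

Saturday, September 30
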